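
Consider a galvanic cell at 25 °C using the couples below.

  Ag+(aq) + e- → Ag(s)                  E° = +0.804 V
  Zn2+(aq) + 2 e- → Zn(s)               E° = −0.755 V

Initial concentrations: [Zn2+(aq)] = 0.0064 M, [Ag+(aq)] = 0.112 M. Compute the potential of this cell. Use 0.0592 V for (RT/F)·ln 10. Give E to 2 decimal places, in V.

Since E°(Ag⁺/Ag) > E°(Zn²⁺/Zn), Ag⁺/Ag serves as the cathode.
E°cell = +0.804 − (−0.755) = +1.559 V, with n = 2 electrons transferred.
The balanced reaction is 2 Ag+(aq) + Zn(s) → 2 Ag(s) + Zn2+(aq), so Q = [Zn2+(aq)] / [Ag+(aq)]^2 = 0.51 and log Q = −0.292.
By the Nernst equation, E = +1.559 − (0.0592/2)·(−0.292) = +1.57 V.

+1.57 V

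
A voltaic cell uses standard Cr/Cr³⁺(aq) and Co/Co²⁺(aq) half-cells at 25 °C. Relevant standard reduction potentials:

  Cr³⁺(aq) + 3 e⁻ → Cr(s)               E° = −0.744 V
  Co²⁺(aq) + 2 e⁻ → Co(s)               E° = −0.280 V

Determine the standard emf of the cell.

The Co²⁺/Co couple has the higher E°, so Co ion is reduced (cathode) and Cr is oxidized (anode).
E°cell = E°(cathode) − E°(anode) = −0.280 − (−0.744) = +0.464 V.

+0.464 V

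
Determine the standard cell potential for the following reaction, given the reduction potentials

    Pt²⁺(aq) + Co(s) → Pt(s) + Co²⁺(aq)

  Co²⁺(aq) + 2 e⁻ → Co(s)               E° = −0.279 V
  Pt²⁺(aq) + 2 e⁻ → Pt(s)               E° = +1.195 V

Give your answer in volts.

In the reaction as written, Pt²⁺(aq) is reduced (cathode) and Co²⁺(aq) is produced by oxidation at the anode.
E°cell = E°(cathode) − E°(anode) = +1.195 − (−0.279) = +1.474 V.
The positive value indicates the reaction is spontaneous as written.

+1.474 V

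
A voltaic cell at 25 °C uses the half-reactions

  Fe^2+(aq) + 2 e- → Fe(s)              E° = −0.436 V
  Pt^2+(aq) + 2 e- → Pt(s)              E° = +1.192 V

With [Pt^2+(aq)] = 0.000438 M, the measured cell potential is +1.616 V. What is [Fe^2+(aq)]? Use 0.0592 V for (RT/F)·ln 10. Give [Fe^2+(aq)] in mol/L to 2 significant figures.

Pt²⁺/Pt is the cathode (higher E°); E°cell = +1.192 − (−0.436) = +1.628 V with n = 2.
Rearranging E = E° − (0.0592/n)·log Q gives log Q = 2(+1.628 − (+1.616))/0.0592 = 0.405.
Balancing electrons gives Pt^2+(aq) + Fe(s) → Pt(s) + Fe^2+(aq); thus Q = [Fe^2+(aq)] / [Pt^2+(aq)].
Isolating [Fe^2+(aq)] in Q = 10^{0.405} yields log [Fe^2+(aq)] = −2.954, i.e. 0.0011 M.

0.0011 M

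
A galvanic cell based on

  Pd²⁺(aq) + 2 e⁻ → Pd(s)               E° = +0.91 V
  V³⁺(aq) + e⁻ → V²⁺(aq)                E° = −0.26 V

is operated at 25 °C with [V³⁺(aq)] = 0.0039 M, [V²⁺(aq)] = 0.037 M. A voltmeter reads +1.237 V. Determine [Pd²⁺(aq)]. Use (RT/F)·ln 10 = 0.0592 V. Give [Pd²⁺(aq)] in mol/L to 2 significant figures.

The Pd²⁺/Pd couple has the larger reduction potential, so it is the cathode: E°cell = +0.91 − (−0.26) = +1.17 V and n = 2.
From the Nernst equation, log Q = n(E° − E)/0.0592 = 2·(+1.17 − (+1.237))/0.0592 = −2.264.
For Pd²⁺(aq) + 2 V²⁺(aq) → Pd(s) + 2 V³⁺(aq), the reaction quotient is Q = [V³⁺(aq)]^2 / ([Pd²⁺(aq)]·[V²⁺(aq)]^2).
Solving for the unknown gives log [Pd²⁺(aq)] = 0.310, so [Pd²⁺(aq)] ≈ 2.0 M.

2.0 M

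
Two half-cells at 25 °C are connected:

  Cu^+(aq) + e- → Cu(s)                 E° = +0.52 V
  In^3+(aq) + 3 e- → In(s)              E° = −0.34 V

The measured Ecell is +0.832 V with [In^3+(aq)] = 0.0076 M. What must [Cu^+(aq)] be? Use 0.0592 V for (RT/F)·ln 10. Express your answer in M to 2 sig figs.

Cu⁺/Cu is the cathode (higher E°); E°cell = +0.52 − (−0.34) = +0.86 V with n = 3.
From the Nernst equation, log Q = n(E° − E)/0.0592 = 3·(+0.86 − (+0.832))/0.0592 = 1.419.
For 3 Cu^+(aq) + In(s) → 3 Cu(s) + In^3+(aq), the reaction quotient is Q = [In^3+(aq)] / [Cu^+(aq)]^3.
Solving for the unknown gives log [Cu^+(aq)] = −1.179, so [Cu^+(aq)] ≈ 0.066 M.

0.066 M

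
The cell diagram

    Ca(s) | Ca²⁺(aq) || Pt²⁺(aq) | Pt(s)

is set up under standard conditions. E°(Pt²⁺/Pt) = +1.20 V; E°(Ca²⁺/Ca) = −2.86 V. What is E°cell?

+4.06 V

By convention the left-hand electrode in cell notation is the anode (oxidation) and the right-hand electrode is the cathode (reduction).
E°cell = E°(right) − E°(left) = +1.20 − (−2.86) = +4.06 V.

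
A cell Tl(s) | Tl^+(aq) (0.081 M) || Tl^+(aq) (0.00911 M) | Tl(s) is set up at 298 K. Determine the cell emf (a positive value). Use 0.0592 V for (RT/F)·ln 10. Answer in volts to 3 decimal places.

For a concentration cell E°cell = 0, since both electrodes use the same couple.
The compartment with the higher Tl^+(aq) concentration (0.081 M) acts as the cathode; ions are reduced there and produced at the dilute (0.00911 M) anode.
With n = 1, Ecell = −(0.0592/1)·log([dilute]/[conc]) = −(0.0592/1)·log(0.00911/0.081) = +0.056 V.

0.056 V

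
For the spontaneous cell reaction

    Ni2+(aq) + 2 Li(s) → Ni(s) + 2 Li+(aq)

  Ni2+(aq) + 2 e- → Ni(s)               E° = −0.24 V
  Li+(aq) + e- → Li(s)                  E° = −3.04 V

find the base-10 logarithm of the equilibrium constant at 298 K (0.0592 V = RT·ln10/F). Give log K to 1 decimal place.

log K = 94.6

The Ni²⁺/Ni couple is reduced (cathode); E°cell = −0.24 − (−3.04) = +2.80 V with n = 2.
At equilibrium E = 0, so log K = nE°cell / 0.0592 = (2)(+2.80) / 0.0592 = 94.6.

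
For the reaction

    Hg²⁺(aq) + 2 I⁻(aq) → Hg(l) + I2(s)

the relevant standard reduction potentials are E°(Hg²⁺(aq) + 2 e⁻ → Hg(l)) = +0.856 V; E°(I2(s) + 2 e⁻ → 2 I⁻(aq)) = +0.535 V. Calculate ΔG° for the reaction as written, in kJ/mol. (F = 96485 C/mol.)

In the reaction as written Hg²⁺(aq) is reduced, so the Hg²⁺/Hg couple is the cathode and I₂/I⁻ is the anode.
E°cell = +0.856 − (+0.535) = +0.321 V; balancing electrons gives n = 2.
ΔG° = −nFE°cell = −(2)(96485)(+0.321) J/mol = −61.9 kJ/mol.

−61.9 kJ/mol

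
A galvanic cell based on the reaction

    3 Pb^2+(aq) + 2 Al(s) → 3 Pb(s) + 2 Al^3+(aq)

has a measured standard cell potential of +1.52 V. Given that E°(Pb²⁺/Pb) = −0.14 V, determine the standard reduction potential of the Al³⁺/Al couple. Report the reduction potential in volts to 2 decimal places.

−1.66 V

In the reaction as written the Pb²⁺/Pb couple is reduced (cathode) and Al³⁺/Al is oxidized (anode), so E°cell = E°(Pb²⁺/Pb) − E°(Al³⁺/Al).
E°(Al³⁺/Al) = E°(cathode) − E°cell = −0.14 − (+1.52) = −1.66 V.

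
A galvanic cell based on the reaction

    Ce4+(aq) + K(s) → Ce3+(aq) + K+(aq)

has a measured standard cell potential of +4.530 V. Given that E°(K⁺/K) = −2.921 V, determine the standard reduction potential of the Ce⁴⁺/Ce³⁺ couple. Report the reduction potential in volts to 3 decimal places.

In the reaction as written the Ce⁴⁺/Ce³⁺ couple is reduced (cathode) and K⁺/K is oxidized (anode), so E°cell = E°(Ce⁴⁺/Ce³⁺) − E°(K⁺/K).
E°(Ce⁴⁺/Ce³⁺) = E°cell + E°(anode) = +4.530 + (−2.921) = +1.609 V.

+1.609 V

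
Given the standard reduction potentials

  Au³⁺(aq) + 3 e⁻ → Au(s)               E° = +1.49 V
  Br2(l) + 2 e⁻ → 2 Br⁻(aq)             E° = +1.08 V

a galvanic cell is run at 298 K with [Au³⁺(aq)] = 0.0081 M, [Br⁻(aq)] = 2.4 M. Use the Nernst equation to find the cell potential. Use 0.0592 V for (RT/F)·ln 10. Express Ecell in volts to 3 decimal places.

+0.391 V

The Au³⁺/Au couple has the more positive E°, so it is the cathode; Br₂/Br⁻ is the anode.
E°cell = +1.49 − (+1.08) = +0.41 V, with n = 6 electrons transferred.
The balanced reaction is 2 Au³⁺(aq) + 6 Br⁻(aq) → 2 Au(s) + 3 Br2(l), so Q = 1 / ([Au³⁺(aq)]^2·[Br⁻(aq)]^6) = 79.8 and log Q = 1.902.
E = E° − (0.0592/n)·log Q = +0.41 − (0.0592/6)(1.902) = +0.391 V.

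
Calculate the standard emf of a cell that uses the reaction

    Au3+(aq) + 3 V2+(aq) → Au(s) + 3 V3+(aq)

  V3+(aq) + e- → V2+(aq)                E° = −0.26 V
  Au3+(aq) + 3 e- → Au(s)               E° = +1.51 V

+1.77 V

In the reaction as written, Au3+(aq) is reduced (cathode) and V3+(aq) is produced by oxidation at the anode.
E°cell = E°(cathode) − E°(anode) = +1.51 − (−0.26) = +1.77 V.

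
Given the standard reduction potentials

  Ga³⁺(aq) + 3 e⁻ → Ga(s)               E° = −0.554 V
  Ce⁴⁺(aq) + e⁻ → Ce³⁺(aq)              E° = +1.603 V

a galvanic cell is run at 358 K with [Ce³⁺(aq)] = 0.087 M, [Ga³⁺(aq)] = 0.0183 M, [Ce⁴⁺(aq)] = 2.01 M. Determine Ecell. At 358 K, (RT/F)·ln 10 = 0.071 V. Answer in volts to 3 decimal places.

+2.295 V

The Ce⁴⁺/Ce³⁺ couple has the more positive E°, so it is the cathode; Ga³⁺/Ga is the anode.
E°cell = E°cat − E°an = +1.603 − (−0.554) = +2.157 V; n = 3.
For the overall reaction 3 Ce⁴⁺(aq) + Ga(s) → 3 Ce³⁺(aq) + Ga³⁺(aq), Q = ([Ce³⁺(aq)]^3·[Ga³⁺(aq)]) / [Ce⁴⁺(aq)]^3 = 1.48×10^−6, giving log Q = −5.829.
By the Nernst equation, E = +2.157 − (0.071/3)·(−5.829) = +2.295 V.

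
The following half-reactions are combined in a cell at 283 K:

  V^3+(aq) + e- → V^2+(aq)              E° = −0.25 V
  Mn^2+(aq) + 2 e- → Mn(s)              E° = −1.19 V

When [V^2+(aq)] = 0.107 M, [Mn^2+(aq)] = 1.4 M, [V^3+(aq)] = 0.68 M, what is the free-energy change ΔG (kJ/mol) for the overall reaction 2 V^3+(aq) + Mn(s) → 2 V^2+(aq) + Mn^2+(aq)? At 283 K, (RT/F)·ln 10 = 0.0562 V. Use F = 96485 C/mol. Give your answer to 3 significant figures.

E°cell = −0.25 − (−1.19) = +0.94 V; the balanced reaction transfers n = 2 electrons.
The reaction quotient is ([V^2+(aq)]^2·[Mn^2+(aq)]) / [V^3+(aq)]^2 = 0.0347; by Nernst, E = +0.94 − (0.0562/2)(−1.460) = +0.9810 V.
ΔG = −nFE = −(2)(96485)(+0.9810) J/mol = −189 kJ/mol.

−189 kJ/mol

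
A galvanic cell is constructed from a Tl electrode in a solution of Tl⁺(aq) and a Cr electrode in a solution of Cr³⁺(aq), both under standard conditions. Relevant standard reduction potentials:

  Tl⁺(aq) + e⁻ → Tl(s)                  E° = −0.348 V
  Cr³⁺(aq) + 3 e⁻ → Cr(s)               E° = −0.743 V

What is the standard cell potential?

+0.395 V

The Tl⁺/Tl couple has the higher E°, so Tl ion is reduced (cathode) and Cr is oxidized (anode).
E°cell = E°(cathode) − E°(anode) = −0.348 − (−0.743) = +0.395 V.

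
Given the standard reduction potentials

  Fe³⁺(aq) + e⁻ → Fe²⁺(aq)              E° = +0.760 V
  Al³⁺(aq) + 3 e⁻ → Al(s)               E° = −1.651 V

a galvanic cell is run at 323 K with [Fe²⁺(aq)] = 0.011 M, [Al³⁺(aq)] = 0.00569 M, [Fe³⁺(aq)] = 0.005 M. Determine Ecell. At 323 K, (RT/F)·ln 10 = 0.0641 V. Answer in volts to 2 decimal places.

+2.44 V

Since E°(Fe³⁺/Fe²⁺) > E°(Al³⁺/Al), Fe³⁺/Fe²⁺ serves as the cathode.
E°cell = E°cat − E°an = +0.760 − (−1.651) = +2.411 V; n = 3.
The balanced reaction is 3 Fe³⁺(aq) + Al(s) → 3 Fe²⁺(aq) + Al³⁺(aq), so Q = ([Fe²⁺(aq)]^3·[Al³⁺(aq)]) / [Fe³⁺(aq)]^3 = 0.0606 and log Q = −1.218.
Applying E = E° − (RT ln10/nF)·log Q gives +2.411 − (0.0641/3)(−1.218) = +2.44 V.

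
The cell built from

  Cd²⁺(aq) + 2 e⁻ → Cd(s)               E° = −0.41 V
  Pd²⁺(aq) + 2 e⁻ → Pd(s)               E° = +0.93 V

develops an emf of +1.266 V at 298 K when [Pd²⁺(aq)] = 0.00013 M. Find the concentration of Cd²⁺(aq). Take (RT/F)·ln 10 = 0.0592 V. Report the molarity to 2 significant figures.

With Pd²⁺/Pd at the cathode and Cd²⁺/Cd at the anode, E°cell = +0.93 − (−0.41) = +1.34 V (n = 2).
Rearranging E = E° − (0.0592/n)·log Q gives log Q = 2(+1.34 − (+1.266))/0.0592 = 2.500.
For Pd²⁺(aq) + Cd(s) → Pd(s) + Cd²⁺(aq), the reaction quotient is Q = [Cd²⁺(aq)] / [Pd²⁺(aq)].
Isolating [Cd²⁺(aq)] in Q = 10^{2.500} yields log [Cd²⁺(aq)] = −1.386, i.e. 0.041 M.

0.041 M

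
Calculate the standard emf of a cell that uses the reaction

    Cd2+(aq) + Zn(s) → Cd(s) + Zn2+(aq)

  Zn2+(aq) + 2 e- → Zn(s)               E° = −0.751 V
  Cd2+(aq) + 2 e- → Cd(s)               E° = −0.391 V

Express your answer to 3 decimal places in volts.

In the reaction as written, Cd2+(aq) is reduced (cathode) and Zn2+(aq) is produced by oxidation at the anode.
E°cell = E°(cathode) − E°(anode) = −0.391 − (−0.751) = +0.360 V.
The positive value indicates the reaction is spontaneous as written.

+0.360 V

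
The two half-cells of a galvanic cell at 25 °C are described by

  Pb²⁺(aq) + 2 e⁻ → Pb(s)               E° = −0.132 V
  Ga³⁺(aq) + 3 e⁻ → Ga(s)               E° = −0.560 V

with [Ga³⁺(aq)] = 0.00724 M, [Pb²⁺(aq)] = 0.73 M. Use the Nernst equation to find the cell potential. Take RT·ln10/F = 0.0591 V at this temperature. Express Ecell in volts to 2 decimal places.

+0.47 V

Pb²⁺/Pb is reduced (cathode, E° = −0.132 V) and Ga³⁺/Ga is oxidized (anode).
The standard potential is −0.132 − (−0.560) = +0.428 V and the balanced reaction transfers n = 6 electrons.
The balanced reaction is 3 Pb²⁺(aq) + 2 Ga(s) → 3 Pb(s) + 2 Ga³⁺(aq), so Q = [Ga³⁺(aq)]^2 / [Pb²⁺(aq)]^3 = 0.000135 and log Q = −3.870.
Applying E = E° − (RT ln10/nF)·log Q gives +0.428 − (0.0591/6)(−3.870) = +0.47 V.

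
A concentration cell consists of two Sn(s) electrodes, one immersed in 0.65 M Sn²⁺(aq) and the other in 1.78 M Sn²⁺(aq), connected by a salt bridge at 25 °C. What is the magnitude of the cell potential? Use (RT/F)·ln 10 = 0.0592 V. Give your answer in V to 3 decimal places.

For a concentration cell E°cell = 0, since both electrodes use the same couple.
The compartment with the higher Sn²⁺(aq) concentration (1.78 M) acts as the cathode; ions are reduced there and produced at the dilute (0.65 M) anode.
With n = 2, Ecell = −(0.0592/2)·log([dilute]/[conc]) = −(0.0592/2)·log(0.65/1.78) = +0.013 V.

0.013 V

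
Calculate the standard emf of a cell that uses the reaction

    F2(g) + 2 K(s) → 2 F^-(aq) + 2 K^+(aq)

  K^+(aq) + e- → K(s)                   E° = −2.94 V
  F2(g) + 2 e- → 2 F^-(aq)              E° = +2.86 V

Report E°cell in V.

+5.80 V

F2(g) gains electrons, so the F₂/F⁻ couple is the cathode; the K⁺/K couple is the anode.
E°cell = E°(cathode) − E°(anode) = +2.86 − (−2.94) = +5.80 V.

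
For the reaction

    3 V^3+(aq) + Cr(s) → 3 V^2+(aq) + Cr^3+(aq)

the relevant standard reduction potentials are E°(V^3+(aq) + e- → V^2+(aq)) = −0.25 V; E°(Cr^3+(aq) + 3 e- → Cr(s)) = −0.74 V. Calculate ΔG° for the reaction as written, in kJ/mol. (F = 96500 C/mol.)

−142 kJ/mol

In the reaction as written V^3+(aq) is reduced, so the V³⁺/V²⁺ couple is the cathode and Cr³⁺/Cr is the anode.
E°cell = −0.25 − (−0.74) = +0.49 V; balancing electrons gives n = 3.
ΔG° = −nFE°cell = −(3)(96500)(+0.49) J/mol = −142 kJ/mol.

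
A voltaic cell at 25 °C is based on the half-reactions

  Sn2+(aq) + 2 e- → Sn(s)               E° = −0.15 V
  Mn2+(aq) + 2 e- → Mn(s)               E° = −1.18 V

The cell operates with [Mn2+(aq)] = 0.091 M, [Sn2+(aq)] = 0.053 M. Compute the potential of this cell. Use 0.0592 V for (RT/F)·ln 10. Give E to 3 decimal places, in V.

Sn²⁺/Sn is reduced (cathode, E° = −0.15 V) and Mn²⁺/Mn is oxidized (anode).
E°cell = −0.15 − (−1.18) = +1.03 V, with n = 2 electrons transferred.
Balancing gives Sn2+(aq) + Mn(s) → Sn(s) + Mn2+(aq); hence Q = [Mn2+(aq)] / [Sn2+(aq)] = 1.72 (log Q = 0.235).
By the Nernst equation, E = +1.03 − (0.0592/2)·(0.235) = +1.023 V.

+1.023 V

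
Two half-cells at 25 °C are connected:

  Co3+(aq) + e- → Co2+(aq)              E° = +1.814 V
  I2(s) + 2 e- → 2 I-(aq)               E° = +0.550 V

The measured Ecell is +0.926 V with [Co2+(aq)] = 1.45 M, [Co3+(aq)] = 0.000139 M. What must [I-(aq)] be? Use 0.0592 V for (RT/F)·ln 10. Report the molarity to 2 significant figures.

0.020 M

Co³⁺/Co²⁺ is the cathode (higher E°); E°cell = +1.814 − (+0.550) = +1.264 V with n = 2.
Rearranging E = E° − (0.0592/n)·log Q gives log Q = 2(+1.264 − (+0.926))/0.0592 = 11.419.
Balancing electrons gives 2 Co3+(aq) + 2 I-(aq) → 2 Co2+(aq) + I2(s); thus Q = [Co2+(aq)]^2 / ([Co3+(aq)]^2·[I-(aq)]^2).
Substituting the known concentrations and solving, log [I-(aq)] = −1.691 and [I-(aq)] = 0.020 M.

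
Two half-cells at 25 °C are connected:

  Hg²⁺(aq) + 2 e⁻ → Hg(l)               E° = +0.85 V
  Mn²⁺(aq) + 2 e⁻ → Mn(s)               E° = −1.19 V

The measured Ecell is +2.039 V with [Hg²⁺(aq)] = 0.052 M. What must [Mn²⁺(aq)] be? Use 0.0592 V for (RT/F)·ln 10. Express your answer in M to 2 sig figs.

Hg²⁺/Hg is the cathode (higher E°); E°cell = +0.85 − (−1.19) = +2.04 V with n = 2.
Since E = E° − (0.0592/n)·log Q, log Q = n(E° − E)/0.0592 = 0.034.
For Hg²⁺(aq) + Mn(s) → Hg(l) + Mn²⁺(aq), the reaction quotient is Q = [Mn²⁺(aq)] / [Hg²⁺(aq)].
Isolating [Mn²⁺(aq)] in Q = 10^{0.034} yields log [Mn²⁺(aq)] = −1.250, i.e. 0.056 M.

0.056 M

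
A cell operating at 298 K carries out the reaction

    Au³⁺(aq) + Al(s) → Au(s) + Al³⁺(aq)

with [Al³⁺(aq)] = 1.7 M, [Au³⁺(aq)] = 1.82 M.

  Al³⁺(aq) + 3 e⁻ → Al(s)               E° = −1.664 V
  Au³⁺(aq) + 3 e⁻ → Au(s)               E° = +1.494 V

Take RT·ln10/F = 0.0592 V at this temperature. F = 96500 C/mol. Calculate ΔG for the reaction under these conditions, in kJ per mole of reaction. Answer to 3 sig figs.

−914 kJ/mol

The standard cell potential is +1.494 − (−1.664) = +3.158 V, with n = 3 electrons in the balanced equation.
Q = [Al³⁺(aq)] / [Au³⁺(aq)] = 0.934, so log Q = −0.030 and E = +3.158 − (0.0592/3)(−0.030) = +3.1586 V.
Finally ΔG = −nFE = −(3)(96500 C/mol)(+3.1586 V) = −914 kJ/mol.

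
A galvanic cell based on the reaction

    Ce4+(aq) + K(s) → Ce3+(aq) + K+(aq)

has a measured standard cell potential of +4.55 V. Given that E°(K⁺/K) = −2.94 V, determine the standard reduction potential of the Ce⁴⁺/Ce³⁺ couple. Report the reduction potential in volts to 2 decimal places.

+1.61 V

In the reaction as written the Ce⁴⁺/Ce³⁺ couple is reduced (cathode) and K⁺/K is oxidized (anode), so E°cell = E°(Ce⁴⁺/Ce³⁺) − E°(K⁺/K).
E°(Ce⁴⁺/Ce³⁺) = E°cell + E°(anode) = +4.55 + (−2.94) = +1.61 V.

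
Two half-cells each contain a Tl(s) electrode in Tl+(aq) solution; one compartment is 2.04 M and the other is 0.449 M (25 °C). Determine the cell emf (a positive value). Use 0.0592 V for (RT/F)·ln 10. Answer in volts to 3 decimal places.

0.039 V

For a concentration cell E°cell = 0, since both electrodes use the same couple.
The compartment with the higher Tl+(aq) concentration (2.04 M) acts as the cathode; ions are reduced there and produced at the dilute (0.449 M) anode.
With n = 1, Ecell = −(0.0592/1)·log([dilute]/[conc]) = −(0.0592/1)·log(0.449/2.04) = +0.039 V.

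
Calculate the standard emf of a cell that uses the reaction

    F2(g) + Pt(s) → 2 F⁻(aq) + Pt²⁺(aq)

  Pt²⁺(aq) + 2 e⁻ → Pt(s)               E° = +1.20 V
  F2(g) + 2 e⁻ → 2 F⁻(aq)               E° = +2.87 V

+1.67 V

In the reaction as written, F2(g) is reduced (cathode) and Pt²⁺(aq) is produced by oxidation at the anode.
E°cell = E°(cathode) − E°(anode) = +2.87 − (+1.20) = +1.67 V.
The positive value indicates the reaction is spontaneous as written.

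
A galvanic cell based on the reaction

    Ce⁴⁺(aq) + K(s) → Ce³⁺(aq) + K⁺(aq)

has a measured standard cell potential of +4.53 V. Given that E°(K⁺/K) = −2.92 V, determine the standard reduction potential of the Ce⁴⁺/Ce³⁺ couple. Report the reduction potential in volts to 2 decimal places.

In the reaction as written the Ce⁴⁺/Ce³⁺ couple is reduced (cathode) and K⁺/K is oxidized (anode), so E°cell = E°(Ce⁴⁺/Ce³⁺) − E°(K⁺/K).
E°(Ce⁴⁺/Ce³⁺) = E°cell + E°(anode) = +4.53 + (−2.92) = +1.61 V.

+1.61 V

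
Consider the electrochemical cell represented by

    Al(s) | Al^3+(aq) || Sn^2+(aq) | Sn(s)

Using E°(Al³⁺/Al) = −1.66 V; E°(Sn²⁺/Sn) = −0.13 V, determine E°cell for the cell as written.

By convention the left-hand electrode in cell notation is the anode (oxidation) and the right-hand electrode is the cathode (reduction).
E°cell = E°(right) − E°(left) = −0.13 − (−1.66) = +1.53 V.

+1.53 V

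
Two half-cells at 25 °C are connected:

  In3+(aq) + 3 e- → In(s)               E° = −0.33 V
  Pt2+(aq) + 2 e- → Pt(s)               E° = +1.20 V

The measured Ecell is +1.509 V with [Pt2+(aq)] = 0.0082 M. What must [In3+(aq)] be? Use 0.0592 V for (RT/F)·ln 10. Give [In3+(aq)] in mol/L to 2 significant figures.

With Pt²⁺/Pt at the cathode and In³⁺/In at the anode, E°cell = +1.20 − (−0.33) = +1.53 V (n = 6).
From the Nernst equation, log Q = n(E° − E)/0.0592 = 6·(+1.53 − (+1.509))/0.0592 = 2.128.
For 3 Pt2+(aq) + 2 In(s) → 3 Pt(s) + 2 In3+(aq), the reaction quotient is Q = [In3+(aq)]^2 / [Pt2+(aq)]^3.
Isolating [In3+(aq)] in Q = 10^{2.128} yields log [In3+(aq)] = −2.065, i.e. 0.0086 M.

0.0086 M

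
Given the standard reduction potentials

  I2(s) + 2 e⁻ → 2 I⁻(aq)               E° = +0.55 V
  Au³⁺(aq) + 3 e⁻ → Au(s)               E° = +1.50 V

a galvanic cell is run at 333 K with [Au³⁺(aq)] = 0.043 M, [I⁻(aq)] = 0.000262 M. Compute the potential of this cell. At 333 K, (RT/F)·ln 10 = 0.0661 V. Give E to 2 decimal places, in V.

The Au³⁺/Au couple has the more positive E°, so it is the cathode; I₂/I⁻ is the anode.
E°cell = +1.50 − (+0.55) = +0.95 V, with n = 6 electrons transferred.
Balancing gives 2 Au³⁺(aq) + 6 I⁻(aq) → 2 Au(s) + 3 I2(s); hence Q = 1 / ([Au³⁺(aq)]^2·[I⁻(aq)]^6) = 1.67×10^24 (log Q = 24.223).
Applying E = E° − (RT ln10/nF)·log Q gives +0.95 − (0.0661/6)(24.223) = +0.68 V.

+0.68 V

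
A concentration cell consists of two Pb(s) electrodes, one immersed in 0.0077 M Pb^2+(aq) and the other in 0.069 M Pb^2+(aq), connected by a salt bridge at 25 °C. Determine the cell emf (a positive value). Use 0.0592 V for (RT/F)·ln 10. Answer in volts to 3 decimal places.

0.028 V

For a concentration cell E°cell = 0, since both electrodes use the same couple.
The compartment with the higher Pb^2+(aq) concentration (0.069 M) acts as the cathode; ions are reduced there and produced at the dilute (0.0077 M) anode.
With n = 2, Ecell = −(0.0592/2)·log([dilute]/[conc]) = −(0.0592/2)·log(0.0077/0.069) = +0.028 V.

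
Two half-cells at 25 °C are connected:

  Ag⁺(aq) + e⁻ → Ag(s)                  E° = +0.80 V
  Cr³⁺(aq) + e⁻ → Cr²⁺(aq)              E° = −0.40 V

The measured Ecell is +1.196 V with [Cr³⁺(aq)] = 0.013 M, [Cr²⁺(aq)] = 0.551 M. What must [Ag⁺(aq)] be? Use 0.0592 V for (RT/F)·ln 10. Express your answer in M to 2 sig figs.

Ag⁺/Ag is the cathode (higher E°); E°cell = +0.80 − (−0.40) = +1.20 V with n = 1.
Rearranging E = E° − (0.0592/n)·log Q gives log Q = 1(+1.20 − (+1.196))/0.0592 = 0.068.
Balancing electrons gives Ag⁺(aq) + Cr²⁺(aq) → Ag(s) + Cr³⁺(aq); thus Q = [Cr³⁺(aq)] / ([Ag⁺(aq)]·[Cr²⁺(aq)]).
Solving for the unknown gives log [Ag⁺(aq)] = −1.695, so [Ag⁺(aq)] ≈ 0.020 M.

0.020 M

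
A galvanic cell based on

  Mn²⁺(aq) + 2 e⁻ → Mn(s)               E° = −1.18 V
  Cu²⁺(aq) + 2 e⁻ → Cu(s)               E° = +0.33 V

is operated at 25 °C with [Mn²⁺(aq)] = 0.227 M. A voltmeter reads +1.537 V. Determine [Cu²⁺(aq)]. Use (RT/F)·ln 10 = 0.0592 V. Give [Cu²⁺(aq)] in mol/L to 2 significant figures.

1.9 M

With Cu²⁺/Cu at the cathode and Mn²⁺/Mn at the anode, E°cell = +0.33 − (−1.18) = +1.51 V (n = 2).
From the Nernst equation, log Q = n(E° − E)/0.0592 = 2·(+1.51 − (+1.537))/0.0592 = −0.912.
The balanced reaction is Cu²⁺(aq) + Mn(s) → Cu(s) + Mn²⁺(aq), so Q = [Mn²⁺(aq)] / [Cu²⁺(aq)].
Substituting the known concentrations and solving, log [Cu²⁺(aq)] = 0.268 and [Cu²⁺(aq)] = 1.9 M.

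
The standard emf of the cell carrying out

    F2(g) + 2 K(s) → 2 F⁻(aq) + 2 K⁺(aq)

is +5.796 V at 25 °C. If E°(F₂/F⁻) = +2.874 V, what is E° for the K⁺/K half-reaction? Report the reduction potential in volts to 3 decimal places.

−2.922 V

In the reaction as written the F₂/F⁻ couple is reduced (cathode) and K⁺/K is oxidized (anode), so E°cell = E°(F₂/F⁻) − E°(K⁺/K).
E°(K⁺/K) = E°(cathode) − E°cell = +2.874 − (+5.796) = −2.922 V.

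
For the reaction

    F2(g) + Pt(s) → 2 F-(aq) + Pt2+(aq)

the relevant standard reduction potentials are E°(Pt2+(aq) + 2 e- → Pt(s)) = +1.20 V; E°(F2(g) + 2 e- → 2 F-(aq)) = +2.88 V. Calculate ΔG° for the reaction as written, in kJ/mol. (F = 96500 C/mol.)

In the reaction as written F2(g) is reduced, so the F₂/F⁻ couple is the cathode and Pt²⁺/Pt is the anode.
E°cell = +2.88 − (+1.20) = +1.68 V; balancing electrons gives n = 2.
ΔG° = −nFE°cell = −(2)(96500)(+1.68) J/mol = −324 kJ/mol.

−324 kJ/mol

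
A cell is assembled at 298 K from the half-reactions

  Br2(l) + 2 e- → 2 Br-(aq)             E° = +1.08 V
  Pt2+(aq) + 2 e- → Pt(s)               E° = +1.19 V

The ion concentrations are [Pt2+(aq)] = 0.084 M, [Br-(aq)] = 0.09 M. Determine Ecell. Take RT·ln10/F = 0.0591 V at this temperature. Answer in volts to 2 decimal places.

Since E°(Pt²⁺/Pt) > E°(Br₂/Br⁻), Pt²⁺/Pt serves as the cathode.
E°cell = +1.19 − (+1.08) = +0.11 V, with n = 2 electrons transferred.
For the overall reaction Pt2+(aq) + 2 Br-(aq) → Pt(s) + Br2(l), Q = 1 / ([Pt2+(aq)]·[Br-(aq)]^2) = 1.47×10^3, giving log Q = 3.167.
By the Nernst equation, E = +0.11 − (0.0591/2)·(3.167) = +0.02 V.

+0.02 V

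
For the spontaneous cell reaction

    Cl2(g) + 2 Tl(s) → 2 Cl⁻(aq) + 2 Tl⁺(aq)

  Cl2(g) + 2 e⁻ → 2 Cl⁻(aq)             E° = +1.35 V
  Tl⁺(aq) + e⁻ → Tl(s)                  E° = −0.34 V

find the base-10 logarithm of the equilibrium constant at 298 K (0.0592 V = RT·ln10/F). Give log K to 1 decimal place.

log K = 57.1

The Cl₂/Cl⁻ couple is reduced (cathode); E°cell = +1.35 − (−0.34) = +1.69 V with n = 2.
At equilibrium E = 0, so log K = nE°cell / 0.0592 = (2)(+1.69) / 0.0592 = 57.1.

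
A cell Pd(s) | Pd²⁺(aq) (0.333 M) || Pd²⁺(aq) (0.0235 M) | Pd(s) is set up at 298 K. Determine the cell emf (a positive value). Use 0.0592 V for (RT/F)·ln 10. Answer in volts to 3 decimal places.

0.034 V

For a concentration cell E°cell = 0, since both electrodes use the same couple.
The compartment with the higher Pd²⁺(aq) concentration (0.333 M) acts as the cathode; ions are reduced there and produced at the dilute (0.0235 M) anode.
With n = 2, Ecell = −(0.0592/2)·log([dilute]/[conc]) = −(0.0592/2)·log(0.0235/0.333) = +0.034 V.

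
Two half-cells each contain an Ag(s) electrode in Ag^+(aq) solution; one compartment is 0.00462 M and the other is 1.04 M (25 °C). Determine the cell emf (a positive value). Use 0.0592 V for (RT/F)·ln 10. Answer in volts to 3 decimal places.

0.139 V

For a concentration cell E°cell = 0, since both electrodes use the same couple.
The compartment with the higher Ag^+(aq) concentration (1.04 M) acts as the cathode; ions are reduced there and produced at the dilute (0.00462 M) anode.
With n = 1, Ecell = −(0.0592/1)·log([dilute]/[conc]) = −(0.0592/1)·log(0.00462/1.04) = +0.139 V.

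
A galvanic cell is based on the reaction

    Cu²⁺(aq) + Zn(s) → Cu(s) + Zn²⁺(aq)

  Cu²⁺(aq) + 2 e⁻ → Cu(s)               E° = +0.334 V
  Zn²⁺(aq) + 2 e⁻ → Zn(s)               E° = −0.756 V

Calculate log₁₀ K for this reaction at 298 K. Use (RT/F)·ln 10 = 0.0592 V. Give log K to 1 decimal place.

log K = 36.8

The Cu²⁺/Cu couple is reduced (cathode); E°cell = +0.334 − (−0.756) = +1.090 V with n = 2.
At equilibrium E = 0, so log K = nE°cell / 0.0592 = (2)(+1.090) / 0.0592 = 36.8.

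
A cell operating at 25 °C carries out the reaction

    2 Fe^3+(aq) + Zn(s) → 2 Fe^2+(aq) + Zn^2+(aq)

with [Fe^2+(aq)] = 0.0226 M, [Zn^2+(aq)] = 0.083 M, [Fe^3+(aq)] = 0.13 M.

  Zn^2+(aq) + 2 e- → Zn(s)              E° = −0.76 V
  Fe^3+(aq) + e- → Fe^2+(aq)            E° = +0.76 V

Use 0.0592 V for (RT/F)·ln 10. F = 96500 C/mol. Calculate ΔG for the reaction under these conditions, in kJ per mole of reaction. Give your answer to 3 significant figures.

−308 kJ/mol

The standard cell potential is +0.76 − (−0.76) = +1.52 V, with n = 2 electrons in the balanced equation.
The reaction quotient is ([Fe^2+(aq)]^2·[Zn^2+(aq)]) / [Fe^3+(aq)]^2 = 0.00251; by Nernst, E = +1.52 − (0.0592/2)(−2.601) = +1.5970 V.
Then ΔG = −nFE = −2 × 96500 × +1.5970 J/mol = −308 kJ/mol.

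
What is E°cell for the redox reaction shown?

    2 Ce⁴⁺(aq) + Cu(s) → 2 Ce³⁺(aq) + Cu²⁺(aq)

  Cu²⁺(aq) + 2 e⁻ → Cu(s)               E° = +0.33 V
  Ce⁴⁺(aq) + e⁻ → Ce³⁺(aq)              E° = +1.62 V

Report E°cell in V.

Ce⁴⁺(aq) gains electrons, so the Ce⁴⁺/Ce³⁺ couple is the cathode; the Cu²⁺/Cu couple is the anode.
E°cell = E°(cathode) − E°(anode) = +1.62 − (+0.33) = +1.29 V.

+1.29 V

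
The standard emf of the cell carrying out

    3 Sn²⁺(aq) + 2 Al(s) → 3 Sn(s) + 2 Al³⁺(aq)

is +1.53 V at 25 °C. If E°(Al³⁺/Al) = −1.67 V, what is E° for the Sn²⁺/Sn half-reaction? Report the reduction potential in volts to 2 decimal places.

In the reaction as written the Sn²⁺/Sn couple is reduced (cathode) and Al³⁺/Al is oxidized (anode), so E°cell = E°(Sn²⁺/Sn) − E°(Al³⁺/Al).
E°(Sn²⁺/Sn) = E°cell + E°(anode) = +1.53 + (−1.67) = −0.14 V.

−0.14 V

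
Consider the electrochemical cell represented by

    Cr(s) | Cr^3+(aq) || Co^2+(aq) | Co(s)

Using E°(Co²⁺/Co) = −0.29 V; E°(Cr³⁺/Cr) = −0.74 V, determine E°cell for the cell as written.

By convention the left-hand electrode in cell notation is the anode (oxidation) and the right-hand electrode is the cathode (reduction).
E°cell = E°(right) − E°(left) = −0.29 − (−0.74) = +0.45 V.

+0.45 V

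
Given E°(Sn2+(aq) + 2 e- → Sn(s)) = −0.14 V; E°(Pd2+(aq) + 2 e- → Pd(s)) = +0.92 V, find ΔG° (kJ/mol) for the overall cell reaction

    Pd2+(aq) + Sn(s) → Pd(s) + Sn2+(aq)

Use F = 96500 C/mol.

In the reaction as written Pd2+(aq) is reduced, so the Pd²⁺/Pd couple is the cathode and Sn²⁺/Sn is the anode.
E°cell = +0.92 − (−0.14) = +1.06 V; balancing electrons gives n = 2.
ΔG° = −nFE°cell = −(2)(96500)(+1.06) J/mol = −205 kJ/mol.

−205 kJ/mol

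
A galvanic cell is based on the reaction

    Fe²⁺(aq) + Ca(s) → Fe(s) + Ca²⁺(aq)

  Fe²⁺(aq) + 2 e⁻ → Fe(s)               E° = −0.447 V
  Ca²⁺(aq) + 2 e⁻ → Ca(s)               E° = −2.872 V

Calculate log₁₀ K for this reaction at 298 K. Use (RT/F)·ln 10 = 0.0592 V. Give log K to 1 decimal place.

The Fe²⁺/Fe couple is reduced (cathode); E°cell = −0.447 − (−2.872) = +2.425 V with n = 2.
At equilibrium E = 0, so log K = nE°cell / 0.0592 = (2)(+2.425) / 0.0592 = 81.9.

log K = 81.9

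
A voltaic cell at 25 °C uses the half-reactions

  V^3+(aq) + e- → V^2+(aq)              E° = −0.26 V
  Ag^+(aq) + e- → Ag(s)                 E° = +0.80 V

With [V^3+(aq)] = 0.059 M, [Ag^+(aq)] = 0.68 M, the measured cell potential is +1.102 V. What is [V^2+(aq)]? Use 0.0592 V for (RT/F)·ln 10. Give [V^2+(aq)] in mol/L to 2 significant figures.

0.44 M

Ag⁺/Ag is the cathode (higher E°); E°cell = +0.80 − (−0.26) = +1.06 V with n = 1.
From the Nernst equation, log Q = n(E° − E)/0.0592 = 1·(+1.06 − (+1.102))/0.0592 = −0.709.
Balancing electrons gives Ag^+(aq) + V^2+(aq) → Ag(s) + V^3+(aq); thus Q = [V^3+(aq)] / ([Ag^+(aq)]·[V^2+(aq)]).
Solving for the unknown gives log [V^2+(aq)] = −0.353, so [V^2+(aq)] ≈ 0.44 M.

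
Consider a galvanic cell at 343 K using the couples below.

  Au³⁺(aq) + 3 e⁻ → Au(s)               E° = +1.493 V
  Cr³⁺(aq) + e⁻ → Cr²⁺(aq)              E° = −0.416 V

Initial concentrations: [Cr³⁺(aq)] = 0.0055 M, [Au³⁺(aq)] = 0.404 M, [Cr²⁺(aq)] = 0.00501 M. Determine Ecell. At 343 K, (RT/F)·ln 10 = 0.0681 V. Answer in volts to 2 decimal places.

Since E°(Au³⁺/Au) > E°(Cr³⁺/Cr²⁺), Au³⁺/Au serves as the cathode.
E°cell = E°cat − E°an = +1.493 − (−0.416) = +1.909 V; n = 3.
Balancing gives Au³⁺(aq) + 3 Cr²⁺(aq) → Au(s) + 3 Cr³⁺(aq); hence Q = [Cr³⁺(aq)]^3 / ([Au³⁺(aq)]·[Cr²⁺(aq)]^3) = 3.27 (log Q = 0.515).
Applying E = E° − (RT ln10/nF)·log Q gives +1.909 − (0.0681/3)(0.515) = +1.90 V.

+1.90 V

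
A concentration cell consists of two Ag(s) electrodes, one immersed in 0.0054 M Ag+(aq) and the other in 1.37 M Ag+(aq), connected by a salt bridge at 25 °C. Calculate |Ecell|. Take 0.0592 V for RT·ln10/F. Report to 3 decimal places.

For a concentration cell E°cell = 0, since both electrodes use the same couple.
The compartment with the higher Ag+(aq) concentration (1.37 M) acts as the cathode; ions are reduced there and produced at the dilute (0.0054 M) anode.
With n = 1, Ecell = −(0.0592/1)·log([dilute]/[conc]) = −(0.0592/1)·log(0.0054/1.37) = +0.142 V.

0.142 V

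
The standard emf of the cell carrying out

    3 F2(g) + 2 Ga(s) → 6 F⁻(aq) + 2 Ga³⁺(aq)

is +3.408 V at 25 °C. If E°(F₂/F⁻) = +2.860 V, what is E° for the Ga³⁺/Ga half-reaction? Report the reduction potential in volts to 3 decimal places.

−0.548 V

In the reaction as written the F₂/F⁻ couple is reduced (cathode) and Ga³⁺/Ga is oxidized (anode), so E°cell = E°(F₂/F⁻) − E°(Ga³⁺/Ga).
E°(Ga³⁺/Ga) = E°(cathode) − E°cell = +2.860 − (+3.408) = −0.548 V.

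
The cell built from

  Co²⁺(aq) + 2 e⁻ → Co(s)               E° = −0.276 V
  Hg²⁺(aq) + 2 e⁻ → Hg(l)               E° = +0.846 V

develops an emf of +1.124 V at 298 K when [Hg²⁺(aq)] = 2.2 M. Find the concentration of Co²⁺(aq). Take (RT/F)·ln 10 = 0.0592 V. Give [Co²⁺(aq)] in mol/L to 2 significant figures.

The Hg²⁺/Hg couple has the larger reduction potential, so it is the cathode: E°cell = +0.846 − (−0.276) = +1.122 V and n = 2.
Rearranging E = E° − (0.0592/n)·log Q gives log Q = 2(+1.122 − (+1.124))/0.0592 = −0.068.
Balancing electrons gives Hg²⁺(aq) + Co(s) → Hg(l) + Co²⁺(aq); thus Q = [Co²⁺(aq)] / [Hg²⁺(aq)].
Substituting the known concentrations and solving, log [Co²⁺(aq)] = 0.274 and [Co²⁺(aq)] = 1.9 M.

1.9 M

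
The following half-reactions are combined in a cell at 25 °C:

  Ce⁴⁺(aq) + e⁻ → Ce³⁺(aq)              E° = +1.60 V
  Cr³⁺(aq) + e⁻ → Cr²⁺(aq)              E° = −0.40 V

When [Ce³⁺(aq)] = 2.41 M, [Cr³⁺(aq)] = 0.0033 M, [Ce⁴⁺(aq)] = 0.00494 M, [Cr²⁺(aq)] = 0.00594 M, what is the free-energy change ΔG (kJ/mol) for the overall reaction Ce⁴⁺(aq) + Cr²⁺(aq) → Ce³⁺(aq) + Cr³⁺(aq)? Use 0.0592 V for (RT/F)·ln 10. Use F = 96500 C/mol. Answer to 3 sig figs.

E°cell = +1.60 − (−0.40) = +2.00 V; the balanced reaction transfers n = 1 electron.
Q = ([Ce³⁺(aq)]·[Cr³⁺(aq)]) / ([Ce⁴⁺(aq)]·[Cr²⁺(aq)]) = 271, so log Q = 2.433 and E = +2.00 − (0.0592/1)(2.433) = +1.8560 V.
Then ΔG = −nFE = −1 × 96500 × +1.8560 J/mol = −179 kJ/mol.

−179 kJ/mol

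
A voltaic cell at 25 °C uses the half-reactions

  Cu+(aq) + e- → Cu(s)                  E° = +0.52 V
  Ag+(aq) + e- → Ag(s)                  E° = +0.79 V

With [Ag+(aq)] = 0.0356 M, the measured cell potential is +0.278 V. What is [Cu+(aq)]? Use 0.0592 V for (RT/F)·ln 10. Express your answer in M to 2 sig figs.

0.026 M

Ag⁺/Ag is the cathode (higher E°); E°cell = +0.79 − (+0.52) = +0.27 V with n = 1.
Since E = E° − (0.0592/n)·log Q, log Q = n(E° − E)/0.0592 = −0.135.
The balanced reaction is Ag+(aq) + Cu(s) → Ag(s) + Cu+(aq), so Q = [Cu+(aq)] / [Ag+(aq)].
Isolating [Cu+(aq)] in Q = 10^{−0.135} yields log [Cu+(aq)] = −1.584, i.e. 0.026 M.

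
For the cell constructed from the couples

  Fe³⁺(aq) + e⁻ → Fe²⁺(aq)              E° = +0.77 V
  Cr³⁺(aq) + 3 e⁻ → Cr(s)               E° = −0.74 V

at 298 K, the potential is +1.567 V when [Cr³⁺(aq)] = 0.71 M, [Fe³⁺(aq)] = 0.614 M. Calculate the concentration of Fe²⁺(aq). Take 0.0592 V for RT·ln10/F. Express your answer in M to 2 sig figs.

Fe³⁺/Fe²⁺ is the cathode (higher E°); E°cell = +0.77 − (−0.74) = +1.51 V with n = 3.
From the Nernst equation, log Q = n(E° − E)/0.0592 = 3·(+1.51 − (+1.567))/0.0592 = −2.889.
The balanced reaction is 3 Fe³⁺(aq) + Cr(s) → 3 Fe²⁺(aq) + Cr³⁺(aq), so Q = ([Fe²⁺(aq)]^3·[Cr³⁺(aq)]) / [Fe³⁺(aq)]^3.
Isolating [Fe²⁺(aq)] in Q = 10^{−2.889} yields log [Fe²⁺(aq)] = −1.125, i.e. 0.075 M.

0.075 M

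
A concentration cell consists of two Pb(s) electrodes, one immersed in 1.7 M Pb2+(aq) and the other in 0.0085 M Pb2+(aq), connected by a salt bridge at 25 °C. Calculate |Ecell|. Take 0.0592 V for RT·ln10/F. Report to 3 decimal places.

For a concentration cell E°cell = 0, since both electrodes use the same couple.
The compartment with the higher Pb2+(aq) concentration (1.7 M) acts as the cathode; ions are reduced there and produced at the dilute (0.0085 M) anode.
With n = 2, Ecell = −(0.0592/2)·log([dilute]/[conc]) = −(0.0592/2)·log(0.0085/1.7) = +0.068 V.

0.068 V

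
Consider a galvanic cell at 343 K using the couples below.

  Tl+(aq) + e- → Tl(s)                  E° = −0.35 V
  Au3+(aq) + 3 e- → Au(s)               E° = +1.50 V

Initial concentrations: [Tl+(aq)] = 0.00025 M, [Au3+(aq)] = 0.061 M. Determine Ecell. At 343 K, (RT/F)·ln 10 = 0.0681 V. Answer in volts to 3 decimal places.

+2.068 V

Since E°(Au³⁺/Au) > E°(Tl⁺/Tl), Au³⁺/Au serves as the cathode.
E°cell = E°cat − E°an = +1.50 − (−0.35) = +1.85 V; n = 3.
The balanced reaction is Au3+(aq) + 3 Tl(s) → Au(s) + 3 Tl+(aq), so Q = [Tl+(aq)]^3 / [Au3+(aq)] = 2.56×10^−10 and log Q = −9.592.
Applying E = E° − (RT ln10/nF)·log Q gives +1.85 − (0.0681/3)(−9.592) = +2.068 V.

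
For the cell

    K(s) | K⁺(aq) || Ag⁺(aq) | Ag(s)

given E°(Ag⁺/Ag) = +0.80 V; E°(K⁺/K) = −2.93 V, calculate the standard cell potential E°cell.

By convention the left-hand electrode in cell notation is the anode (oxidation) and the right-hand electrode is the cathode (reduction).
E°cell = E°(right) − E°(left) = +0.80 − (−2.93) = +3.73 V.

+3.73 V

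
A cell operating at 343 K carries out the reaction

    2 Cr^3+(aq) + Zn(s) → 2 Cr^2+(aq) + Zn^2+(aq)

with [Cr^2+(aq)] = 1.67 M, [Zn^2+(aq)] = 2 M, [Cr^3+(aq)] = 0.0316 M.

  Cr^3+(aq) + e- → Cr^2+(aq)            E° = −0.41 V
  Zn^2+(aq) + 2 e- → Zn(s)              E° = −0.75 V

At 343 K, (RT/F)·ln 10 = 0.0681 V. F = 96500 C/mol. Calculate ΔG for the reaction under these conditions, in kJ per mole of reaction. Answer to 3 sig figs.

−41.0 kJ/mol

The standard cell potential is −0.41 − (−0.75) = +0.34 V, with n = 2 electrons in the balanced equation.
Here Q = ([Cr^2+(aq)]^2·[Zn^2+(aq)]) / [Cr^3+(aq)]^2 = 5.59×10^3 (log Q = 3.747), giving E = +0.34 − (0.0681/2)·(3.747) = +0.2124 V.
Finally ΔG = −nFE = −(2)(96500 C/mol)(+0.2124 V) = −41.0 kJ/mol.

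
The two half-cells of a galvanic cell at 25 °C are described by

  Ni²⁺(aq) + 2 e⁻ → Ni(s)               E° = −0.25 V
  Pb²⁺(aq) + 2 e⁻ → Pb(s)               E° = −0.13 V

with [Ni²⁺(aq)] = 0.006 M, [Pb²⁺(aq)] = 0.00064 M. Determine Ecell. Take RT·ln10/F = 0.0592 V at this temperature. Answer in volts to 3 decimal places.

Since E°(Pb²⁺/Pb) > E°(Ni²⁺/Ni), Pb²⁺/Pb serves as the cathode.
E°cell = −0.13 − (−0.25) = +0.12 V, with n = 2 electrons transferred.
Balancing gives Pb²⁺(aq) + Ni(s) → Pb(s) + Ni²⁺(aq); hence Q = [Ni²⁺(aq)] / [Pb²⁺(aq)] = 9.38 (log Q = 0.972).
Applying E = E° − (RT ln10/nF)·log Q gives +0.12 − (0.0592/2)(0.972) = +0.091 V.

+0.091 V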